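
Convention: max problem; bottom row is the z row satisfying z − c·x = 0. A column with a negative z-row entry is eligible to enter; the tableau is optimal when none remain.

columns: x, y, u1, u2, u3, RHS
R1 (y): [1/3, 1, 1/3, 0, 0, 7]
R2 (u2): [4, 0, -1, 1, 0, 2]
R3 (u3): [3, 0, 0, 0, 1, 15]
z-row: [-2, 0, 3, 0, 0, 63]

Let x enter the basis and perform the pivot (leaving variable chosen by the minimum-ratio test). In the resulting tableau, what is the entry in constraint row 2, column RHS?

Ratio test on column x — row 1: 7/(1/3) = 21; row 2: 2/4 = 1/2; row 3: 15/3 = 5. Minimum is 1/2 at row 2 (u2 leaves); pivot element 4.
Divide row 2 by 4; eliminate column x from the other rows.
In the new row 2, the RHS entry is the old entry divided by the pivot: 2/4 = 1/2.

1/2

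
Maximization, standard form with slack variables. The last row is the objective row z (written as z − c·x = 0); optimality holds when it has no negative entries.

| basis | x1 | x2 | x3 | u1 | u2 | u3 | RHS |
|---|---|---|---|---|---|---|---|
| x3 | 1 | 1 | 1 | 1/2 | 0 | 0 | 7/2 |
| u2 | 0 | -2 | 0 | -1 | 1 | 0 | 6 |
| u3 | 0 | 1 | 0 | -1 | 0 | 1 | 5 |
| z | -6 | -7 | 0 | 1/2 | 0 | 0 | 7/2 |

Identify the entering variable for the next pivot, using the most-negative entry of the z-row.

x2

Negative z-row entries: x1: -6, x2: -7.
The most negative is -7 in column x2, so x2 enters.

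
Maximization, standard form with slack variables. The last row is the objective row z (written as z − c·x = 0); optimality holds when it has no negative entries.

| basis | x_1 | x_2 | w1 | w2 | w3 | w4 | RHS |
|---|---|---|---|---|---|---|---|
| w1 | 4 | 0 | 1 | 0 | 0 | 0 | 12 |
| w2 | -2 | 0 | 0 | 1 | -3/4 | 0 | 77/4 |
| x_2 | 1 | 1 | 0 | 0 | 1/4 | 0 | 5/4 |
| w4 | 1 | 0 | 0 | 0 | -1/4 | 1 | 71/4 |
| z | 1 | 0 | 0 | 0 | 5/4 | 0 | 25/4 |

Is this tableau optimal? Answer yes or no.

Every z-row coefficient is ≥ 0, so the tableau is optimal.

yes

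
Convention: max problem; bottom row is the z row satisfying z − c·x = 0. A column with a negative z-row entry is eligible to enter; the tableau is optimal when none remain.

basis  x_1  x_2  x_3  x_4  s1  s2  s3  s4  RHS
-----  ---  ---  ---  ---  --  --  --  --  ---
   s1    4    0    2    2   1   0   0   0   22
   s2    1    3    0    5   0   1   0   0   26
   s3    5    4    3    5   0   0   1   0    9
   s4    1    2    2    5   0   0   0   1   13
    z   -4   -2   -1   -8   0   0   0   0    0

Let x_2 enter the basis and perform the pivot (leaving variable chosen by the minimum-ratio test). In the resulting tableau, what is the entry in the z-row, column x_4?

-11/2

Ratio test on column x_2 — row 1: entry 0 ≤ 0; row 2: 26/3 = 26/3; row 3: 9/4 = 9/4; row 4: 13/2 = 13/2. Minimum is 9/4 at row 3 (s3 leaves); pivot element 4.
Divide row 3 by 4; eliminate column x_2 from the other rows.
z-row update in column x_4: -8 − (-2)·(5/4) = -11/2.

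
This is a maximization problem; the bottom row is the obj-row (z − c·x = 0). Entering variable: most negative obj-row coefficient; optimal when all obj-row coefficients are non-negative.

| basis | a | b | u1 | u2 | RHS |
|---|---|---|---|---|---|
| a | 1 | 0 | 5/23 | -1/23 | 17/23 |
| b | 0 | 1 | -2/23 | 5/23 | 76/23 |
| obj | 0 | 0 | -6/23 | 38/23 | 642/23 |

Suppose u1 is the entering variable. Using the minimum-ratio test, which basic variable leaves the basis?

Column u1 entries and ratios — a: (17/23)/(5/23) = 17/5; b: -2/23 ≤ 0, skip.
Smallest ratio is 17/5 in the row of a, so a leaves.

a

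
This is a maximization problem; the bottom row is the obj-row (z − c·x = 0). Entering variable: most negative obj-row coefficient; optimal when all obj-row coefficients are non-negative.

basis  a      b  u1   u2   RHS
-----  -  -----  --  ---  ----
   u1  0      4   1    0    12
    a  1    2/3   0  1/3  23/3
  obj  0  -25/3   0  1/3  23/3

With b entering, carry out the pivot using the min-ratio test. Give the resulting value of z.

98/3

Ratio test on column b — row 1: 12/4 = 3; row 2: (23/3)/(2/3) = 23/2. Minimum is 3 at row 1 (u1 leaves); pivot element 4.
Pivot on row 1; the obj-row RHS becomes 23/3 − (-25/3)·3 = 98/3.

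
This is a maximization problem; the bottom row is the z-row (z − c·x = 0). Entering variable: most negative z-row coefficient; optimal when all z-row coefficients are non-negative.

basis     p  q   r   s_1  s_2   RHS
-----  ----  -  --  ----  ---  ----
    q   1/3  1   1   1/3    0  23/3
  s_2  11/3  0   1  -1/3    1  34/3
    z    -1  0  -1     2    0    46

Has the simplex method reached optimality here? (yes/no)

no

The z-row has a negative entry -1 in column p, so it is not optimal.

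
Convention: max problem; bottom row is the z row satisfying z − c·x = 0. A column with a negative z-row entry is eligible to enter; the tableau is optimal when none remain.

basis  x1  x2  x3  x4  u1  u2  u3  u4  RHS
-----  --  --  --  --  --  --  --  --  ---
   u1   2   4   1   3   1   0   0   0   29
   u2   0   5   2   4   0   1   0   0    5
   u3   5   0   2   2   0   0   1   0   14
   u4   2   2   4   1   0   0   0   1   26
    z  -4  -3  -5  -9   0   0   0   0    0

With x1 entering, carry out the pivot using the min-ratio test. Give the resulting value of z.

56/5

Ratio test on column x1 — row 1: 29/2 = 29/2; row 2: entry 0 ≤ 0; row 3: 14/5 = 14/5; row 4: 26/2 = 13. Minimum is 14/5 at row 3 (u3 leaves); pivot element 5.
Pivot on row 3; the z-row RHS becomes 0 − (-4)·(14/5) = 56/5.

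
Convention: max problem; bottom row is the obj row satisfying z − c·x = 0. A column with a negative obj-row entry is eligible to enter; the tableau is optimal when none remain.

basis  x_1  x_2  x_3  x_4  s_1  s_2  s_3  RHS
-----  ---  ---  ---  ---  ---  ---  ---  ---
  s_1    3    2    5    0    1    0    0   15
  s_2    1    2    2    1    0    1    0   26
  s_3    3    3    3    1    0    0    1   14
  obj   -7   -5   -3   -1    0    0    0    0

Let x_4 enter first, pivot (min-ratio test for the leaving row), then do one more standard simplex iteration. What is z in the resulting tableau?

Ratio test on column x_4 — row 1: entry 0 ≤ 0; row 2: 26/1 = 26; row 3: 14/1 = 14. Minimum is 14 at row 3 (s_3 leaves); pivot element 1.
Pivot on row 3; the obj-row RHS becomes 0 − (-1)·14 = 14.
Next entering variable (most negative obj-row entry -4): x_1.
Ratio test on column x_1 — row 1: 15/3 = 5; row 2: entry -2 ≤ 0; row 3: 14/3 = 14/3. Minimum is 14/3 at row 3 (x_4 leaves); pivot element 3.
After the second pivot the obj-row RHS is 14 − (-4)·(14/3) = 98/3.

98/3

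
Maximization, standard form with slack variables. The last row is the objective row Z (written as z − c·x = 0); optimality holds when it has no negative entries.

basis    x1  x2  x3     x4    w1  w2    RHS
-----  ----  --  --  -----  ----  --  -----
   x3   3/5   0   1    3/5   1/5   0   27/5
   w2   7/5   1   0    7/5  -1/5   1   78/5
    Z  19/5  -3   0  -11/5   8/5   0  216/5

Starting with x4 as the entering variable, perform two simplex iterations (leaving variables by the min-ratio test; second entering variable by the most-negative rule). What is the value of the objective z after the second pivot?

Ratio test on column x4 — row 1: (27/5)/(3/5) = 9; row 2: (78/5)/(7/5) = 78/7. Minimum is 9 at row 1 (x3 leaves); pivot element 3/5.
Pivot on row 1; the Z-row RHS becomes 216/5 − (-11/5)·9 = 63.
Next entering variable (most negative Z-row entry -3): x2.
Ratio test on column x2 — row 1: entry 0 ≤ 0; row 2: 3/1 = 3. Minimum is 3 at row 2 (w2 leaves); pivot element 1.
After the second pivot the Z-row RHS is 63 − (-3)·3 = 72.

72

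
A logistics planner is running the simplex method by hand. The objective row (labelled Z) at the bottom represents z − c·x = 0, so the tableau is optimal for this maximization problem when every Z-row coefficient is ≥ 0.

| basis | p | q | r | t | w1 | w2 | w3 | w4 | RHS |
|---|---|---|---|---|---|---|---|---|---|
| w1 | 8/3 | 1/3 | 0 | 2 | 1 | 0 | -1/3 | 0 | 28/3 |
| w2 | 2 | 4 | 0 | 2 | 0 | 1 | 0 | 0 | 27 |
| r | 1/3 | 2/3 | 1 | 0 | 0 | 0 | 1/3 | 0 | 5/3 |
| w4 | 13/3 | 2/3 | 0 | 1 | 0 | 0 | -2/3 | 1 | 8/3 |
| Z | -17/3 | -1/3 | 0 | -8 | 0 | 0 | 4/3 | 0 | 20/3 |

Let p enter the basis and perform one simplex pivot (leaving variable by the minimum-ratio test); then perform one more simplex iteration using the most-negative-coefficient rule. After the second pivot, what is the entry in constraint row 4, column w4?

1

Ratio test on column p — row 1: (28/3)/(8/3) = 7/2; row 2: 27/2 = 27/2; row 3: (5/3)/(1/3) = 5; row 4: (8/3)/(13/3) = 8/13. Minimum is 8/13 at row 4 (w4 leaves); pivot element 13/3.
Divide row 4 by 13/3; eliminate column p from the other rows.
Second iteration: most negative Z-row entry is -87/13 in column t, so t enters.
Ratio test on column t — row 1: (100/13)/(18/13) = 50/9; row 2: (335/13)/(20/13) = 67/4; row 3: entry -1/13 ≤ 0; row 4: (8/13)/(3/13) = 8/3. Minimum is 8/3 at row 4 (p leaves); pivot element 3/13.
Divide row 4 by 3/13; eliminate column t from the other rows.
After both pivots, the entry at constraint row 4, column w4 is 1.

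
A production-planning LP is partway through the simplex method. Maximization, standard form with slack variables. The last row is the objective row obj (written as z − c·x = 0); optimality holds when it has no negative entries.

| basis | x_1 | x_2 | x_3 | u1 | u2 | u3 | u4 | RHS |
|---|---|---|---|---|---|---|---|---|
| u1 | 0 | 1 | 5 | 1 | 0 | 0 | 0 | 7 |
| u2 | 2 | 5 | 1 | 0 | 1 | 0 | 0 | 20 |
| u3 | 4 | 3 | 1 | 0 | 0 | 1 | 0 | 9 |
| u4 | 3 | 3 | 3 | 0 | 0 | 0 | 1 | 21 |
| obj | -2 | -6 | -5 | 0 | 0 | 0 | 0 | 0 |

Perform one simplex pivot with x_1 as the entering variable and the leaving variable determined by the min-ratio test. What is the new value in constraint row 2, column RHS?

31/2

Ratio test on column x_1 — row 1: entry 0 ≤ 0; row 2: 20/2 = 10; row 3: 9/4 = 9/4; row 4: 21/3 = 7. Minimum is 9/4 at row 3 (u3 leaves); pivot element 4.
Divide row 3 by 4; eliminate column x_1 from the other rows.
Row 2 update in column RHS: 20 − 2·(9/4) = 31/2.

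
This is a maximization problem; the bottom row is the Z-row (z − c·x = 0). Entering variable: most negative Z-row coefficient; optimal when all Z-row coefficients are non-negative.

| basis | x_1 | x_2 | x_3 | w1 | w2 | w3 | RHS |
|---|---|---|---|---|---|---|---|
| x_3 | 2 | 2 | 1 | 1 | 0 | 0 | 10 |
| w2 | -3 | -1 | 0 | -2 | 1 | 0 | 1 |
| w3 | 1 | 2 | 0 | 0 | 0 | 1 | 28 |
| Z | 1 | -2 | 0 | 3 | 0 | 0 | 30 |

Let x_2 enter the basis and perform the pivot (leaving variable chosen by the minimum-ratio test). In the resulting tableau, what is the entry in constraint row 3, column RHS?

Ratio test on column x_2 — row 1: 10/2 = 5; row 2: entry -1 ≤ 0; row 3: 28/2 = 14. Minimum is 5 at row 1 (x_3 leaves); pivot element 2.
Divide row 1 by 2; eliminate column x_2 from the other rows.
Row 3 update in column RHS: 28 − 2·5 = 18.

18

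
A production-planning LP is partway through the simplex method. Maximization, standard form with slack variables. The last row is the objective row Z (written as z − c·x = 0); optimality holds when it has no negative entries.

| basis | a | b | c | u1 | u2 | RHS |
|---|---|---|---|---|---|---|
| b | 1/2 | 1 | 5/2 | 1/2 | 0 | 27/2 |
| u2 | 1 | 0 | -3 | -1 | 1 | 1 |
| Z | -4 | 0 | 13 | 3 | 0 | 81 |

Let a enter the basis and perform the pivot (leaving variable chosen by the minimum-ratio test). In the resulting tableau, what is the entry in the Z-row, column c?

1

Ratio test on column a — row 1: (27/2)/(1/2) = 27; row 2: 1/1 = 1. Minimum is 1 at row 2 (u2 leaves); pivot element 1.
Divide row 2 by 1; eliminate column a from the other rows.
Z-row update in column c: 13 − (-4)·(-3) = 1.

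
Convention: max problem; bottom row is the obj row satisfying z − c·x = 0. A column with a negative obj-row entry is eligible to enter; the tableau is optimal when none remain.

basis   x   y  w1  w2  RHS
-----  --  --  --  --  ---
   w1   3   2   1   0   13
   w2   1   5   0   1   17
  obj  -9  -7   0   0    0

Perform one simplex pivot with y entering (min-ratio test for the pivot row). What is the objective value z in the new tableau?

Ratio test on column y — row 1: 13/2 = 13/2; row 2: 17/5 = 17/5. Minimum is 17/5 at row 2 (w2 leaves); pivot element 5.
Pivot on row 2; the obj-row RHS becomes 0 − (-7)·(17/5) = 119/5.

119/5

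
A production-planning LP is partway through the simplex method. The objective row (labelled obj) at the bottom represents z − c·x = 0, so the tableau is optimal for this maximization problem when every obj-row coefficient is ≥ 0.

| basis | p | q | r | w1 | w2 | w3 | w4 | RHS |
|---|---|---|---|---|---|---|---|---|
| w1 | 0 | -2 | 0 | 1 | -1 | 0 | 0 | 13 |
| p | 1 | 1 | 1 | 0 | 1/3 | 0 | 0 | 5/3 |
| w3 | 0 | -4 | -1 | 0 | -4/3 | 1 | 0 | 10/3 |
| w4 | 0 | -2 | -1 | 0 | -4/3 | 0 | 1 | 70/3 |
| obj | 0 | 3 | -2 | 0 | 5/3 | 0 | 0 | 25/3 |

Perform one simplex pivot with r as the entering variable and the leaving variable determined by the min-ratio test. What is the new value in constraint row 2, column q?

Ratio test on column r — row 1: entry 0 ≤ 0; row 2: (5/3)/1 = 5/3; row 3: entry -1 ≤ 0; row 4: entry -1 ≤ 0. Minimum is 5/3 at row 2 (p leaves); pivot element 1.
Divide row 2 by 1; eliminate column r from the other rows.
In the new row 2, the q entry is the old entry divided by the pivot: 1/1 = 1.

1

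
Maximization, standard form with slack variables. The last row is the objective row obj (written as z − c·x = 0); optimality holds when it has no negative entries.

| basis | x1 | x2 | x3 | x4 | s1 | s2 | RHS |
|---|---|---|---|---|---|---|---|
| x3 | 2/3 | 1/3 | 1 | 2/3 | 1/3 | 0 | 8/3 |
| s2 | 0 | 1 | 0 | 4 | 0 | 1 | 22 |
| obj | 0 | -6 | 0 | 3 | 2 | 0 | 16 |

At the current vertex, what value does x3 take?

8/3

x3 is basic (row 1); its value is the RHS of that row, 8/3.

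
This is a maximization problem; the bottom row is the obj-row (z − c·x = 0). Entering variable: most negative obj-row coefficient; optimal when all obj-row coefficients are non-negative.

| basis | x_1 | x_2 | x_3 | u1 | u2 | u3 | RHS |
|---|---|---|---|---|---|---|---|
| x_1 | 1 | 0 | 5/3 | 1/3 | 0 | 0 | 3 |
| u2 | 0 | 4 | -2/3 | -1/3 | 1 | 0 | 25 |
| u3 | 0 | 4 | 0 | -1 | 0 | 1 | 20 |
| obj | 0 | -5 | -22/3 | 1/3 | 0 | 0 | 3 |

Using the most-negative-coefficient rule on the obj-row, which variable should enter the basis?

x_3

Negative obj-row entries: x_2: -5, x_3: -22/3.
The most negative is -22/3 in column x_3, so x_3 enters.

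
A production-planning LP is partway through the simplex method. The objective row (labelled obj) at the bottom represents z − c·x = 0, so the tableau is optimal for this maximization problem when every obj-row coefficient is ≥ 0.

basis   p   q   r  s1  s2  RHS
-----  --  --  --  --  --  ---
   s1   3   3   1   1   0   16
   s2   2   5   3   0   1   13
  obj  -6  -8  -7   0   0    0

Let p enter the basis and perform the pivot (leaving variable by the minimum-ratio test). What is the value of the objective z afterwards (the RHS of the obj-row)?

32

Ratio test on column p — row 1: 16/3 = 16/3; row 2: 13/2 = 13/2. Minimum is 16/3 at row 1 (s1 leaves); pivot element 3.
Pivot on row 1; the obj-row RHS becomes 0 − (-6)·(16/3) = 32.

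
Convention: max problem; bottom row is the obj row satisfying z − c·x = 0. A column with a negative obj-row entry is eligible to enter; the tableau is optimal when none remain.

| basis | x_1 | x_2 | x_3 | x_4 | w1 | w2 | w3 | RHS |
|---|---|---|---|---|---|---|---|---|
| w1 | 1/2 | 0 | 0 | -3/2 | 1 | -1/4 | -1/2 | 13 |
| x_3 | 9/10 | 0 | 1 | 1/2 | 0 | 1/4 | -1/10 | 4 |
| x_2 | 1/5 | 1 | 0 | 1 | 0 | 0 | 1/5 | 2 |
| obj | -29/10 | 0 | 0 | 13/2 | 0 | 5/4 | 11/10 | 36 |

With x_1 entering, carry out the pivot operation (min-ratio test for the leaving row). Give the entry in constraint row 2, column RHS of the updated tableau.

40/9

Ratio test on column x_1 — row 1: 13/(1/2) = 26; row 2: 4/(9/10) = 40/9; row 3: 2/(1/5) = 10. Minimum is 40/9 at row 2 (x_3 leaves); pivot element 9/10.
Divide row 2 by 9/10; eliminate column x_1 from the other rows.
In the new row 2, the RHS entry is the old entry divided by the pivot: 4/(9/10) = 40/9.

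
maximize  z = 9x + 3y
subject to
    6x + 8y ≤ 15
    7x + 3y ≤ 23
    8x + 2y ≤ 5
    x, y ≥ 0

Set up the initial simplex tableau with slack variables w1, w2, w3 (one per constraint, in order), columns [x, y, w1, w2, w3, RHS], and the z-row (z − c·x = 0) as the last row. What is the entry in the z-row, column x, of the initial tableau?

-9

The z-row carries the negated objective coefficients: the x entry is -9.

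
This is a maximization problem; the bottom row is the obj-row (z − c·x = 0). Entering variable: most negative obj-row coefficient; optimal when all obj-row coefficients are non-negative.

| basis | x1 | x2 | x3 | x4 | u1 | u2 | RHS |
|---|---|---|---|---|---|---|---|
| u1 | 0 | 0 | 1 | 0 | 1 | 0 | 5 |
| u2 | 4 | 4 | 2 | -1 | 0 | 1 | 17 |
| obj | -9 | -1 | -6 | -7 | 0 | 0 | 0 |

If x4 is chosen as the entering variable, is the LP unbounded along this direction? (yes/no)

yes

Every constraint-row entry in column x4 is ≤ 0, so increasing x4 is unbounded.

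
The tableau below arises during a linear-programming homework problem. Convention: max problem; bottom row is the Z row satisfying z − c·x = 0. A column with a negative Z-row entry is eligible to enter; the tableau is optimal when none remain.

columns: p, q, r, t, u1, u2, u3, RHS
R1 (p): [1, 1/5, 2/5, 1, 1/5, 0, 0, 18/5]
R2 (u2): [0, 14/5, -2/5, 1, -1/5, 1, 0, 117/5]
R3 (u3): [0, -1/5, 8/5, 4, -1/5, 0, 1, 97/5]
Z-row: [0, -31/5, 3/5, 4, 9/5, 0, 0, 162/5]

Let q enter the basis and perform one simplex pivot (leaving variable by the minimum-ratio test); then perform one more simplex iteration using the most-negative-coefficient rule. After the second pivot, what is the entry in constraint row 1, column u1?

1/2

Ratio test on column q — row 1: (18/5)/(1/5) = 18; row 2: (117/5)/(14/5) = 117/14; row 3: entry -1/5 ≤ 0. Minimum is 117/14 at row 2 (u2 leaves); pivot element 14/5.
Divide row 2 by 14/5; eliminate column q from the other rows.
Second iteration: most negative Z-row entry is -2/7 in column r, so r enters.
Ratio test on column r — row 1: (27/14)/(3/7) = 9/2; row 2: entry -1/7 ≤ 0; row 3: (295/14)/(11/7) = 295/22. Minimum is 9/2 at row 1 (p leaves); pivot element 3/7.
Divide row 1 by 3/7; eliminate column r from the other rows.
After both pivots, the entry at constraint row 1, column u1 is 1/2.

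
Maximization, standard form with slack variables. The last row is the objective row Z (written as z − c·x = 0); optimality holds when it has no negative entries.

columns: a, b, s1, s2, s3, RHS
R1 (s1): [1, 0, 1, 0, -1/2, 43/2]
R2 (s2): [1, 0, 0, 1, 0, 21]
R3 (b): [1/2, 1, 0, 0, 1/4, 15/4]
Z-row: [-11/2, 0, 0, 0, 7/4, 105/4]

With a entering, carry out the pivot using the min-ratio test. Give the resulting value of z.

Ratio test on column a — row 1: (43/2)/1 = 43/2; row 2: 21/1 = 21; row 3: (15/4)/(1/2) = 15/2. Minimum is 15/2 at row 3 (b leaves); pivot element 1/2.
Pivot on row 3; the Z-row RHS becomes 105/4 − (-11/2)·(15/2) = 135/2.

135/2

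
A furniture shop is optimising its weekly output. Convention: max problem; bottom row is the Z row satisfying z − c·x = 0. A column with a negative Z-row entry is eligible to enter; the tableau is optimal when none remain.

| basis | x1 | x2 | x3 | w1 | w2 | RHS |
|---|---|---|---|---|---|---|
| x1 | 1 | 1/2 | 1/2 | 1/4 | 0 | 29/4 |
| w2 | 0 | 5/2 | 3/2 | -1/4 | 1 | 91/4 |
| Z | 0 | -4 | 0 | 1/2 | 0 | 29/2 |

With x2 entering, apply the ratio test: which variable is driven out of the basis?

w2

Column x2 entries and ratios — x1: (29/4)/(1/2) = 29/2; w2: (91/4)/(5/2) = 91/10.
Smallest ratio is 91/10 in the row of w2, so w2 leaves.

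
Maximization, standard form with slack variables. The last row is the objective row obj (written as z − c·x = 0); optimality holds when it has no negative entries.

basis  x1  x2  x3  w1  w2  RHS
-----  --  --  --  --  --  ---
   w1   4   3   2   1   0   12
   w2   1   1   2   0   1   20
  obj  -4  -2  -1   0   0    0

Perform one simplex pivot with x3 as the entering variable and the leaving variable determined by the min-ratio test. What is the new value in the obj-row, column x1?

-2

Ratio test on column x3 — row 1: 12/2 = 6; row 2: 20/2 = 10. Minimum is 6 at row 1 (w1 leaves); pivot element 2.
Divide row 1 by 2; eliminate column x3 from the other rows.
obj-row update in column x1: -4 − (-1)·2 = -2.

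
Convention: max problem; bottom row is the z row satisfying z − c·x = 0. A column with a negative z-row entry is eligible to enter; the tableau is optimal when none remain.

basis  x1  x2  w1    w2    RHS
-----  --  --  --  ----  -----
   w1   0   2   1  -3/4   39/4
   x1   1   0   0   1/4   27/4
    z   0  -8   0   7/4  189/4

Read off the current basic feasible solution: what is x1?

x1 is basic (row 2); its value is the RHS of that row, 27/4.

27/4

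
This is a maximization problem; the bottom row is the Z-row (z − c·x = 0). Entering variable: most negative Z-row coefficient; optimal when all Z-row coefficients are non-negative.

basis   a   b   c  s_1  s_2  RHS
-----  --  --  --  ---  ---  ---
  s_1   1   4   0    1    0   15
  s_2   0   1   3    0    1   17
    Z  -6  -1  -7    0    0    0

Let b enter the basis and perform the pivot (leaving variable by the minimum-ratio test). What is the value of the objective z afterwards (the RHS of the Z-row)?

Ratio test on column b — row 1: 15/4 = 15/4; row 2: 17/1 = 17. Minimum is 15/4 at row 1 (s_1 leaves); pivot element 4.
Pivot on row 1; the Z-row RHS becomes 0 − (-1)·(15/4) = 15/4.

15/4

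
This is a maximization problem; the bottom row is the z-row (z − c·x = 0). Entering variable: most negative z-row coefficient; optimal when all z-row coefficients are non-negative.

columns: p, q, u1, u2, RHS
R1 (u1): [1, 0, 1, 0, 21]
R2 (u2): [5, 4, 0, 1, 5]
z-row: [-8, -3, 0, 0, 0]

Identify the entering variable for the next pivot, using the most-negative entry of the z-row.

Negative z-row entries: p: -8, q: -3.
The most negative is -8 in column p, so p enters.

p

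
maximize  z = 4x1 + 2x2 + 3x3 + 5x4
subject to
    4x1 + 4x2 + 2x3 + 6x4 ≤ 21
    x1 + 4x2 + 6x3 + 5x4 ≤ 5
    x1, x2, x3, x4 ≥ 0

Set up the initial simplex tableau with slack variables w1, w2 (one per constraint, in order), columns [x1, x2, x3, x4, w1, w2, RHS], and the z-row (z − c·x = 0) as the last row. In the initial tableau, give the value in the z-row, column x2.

The z-row carries the negated objective coefficients: the x2 entry is -2.

-2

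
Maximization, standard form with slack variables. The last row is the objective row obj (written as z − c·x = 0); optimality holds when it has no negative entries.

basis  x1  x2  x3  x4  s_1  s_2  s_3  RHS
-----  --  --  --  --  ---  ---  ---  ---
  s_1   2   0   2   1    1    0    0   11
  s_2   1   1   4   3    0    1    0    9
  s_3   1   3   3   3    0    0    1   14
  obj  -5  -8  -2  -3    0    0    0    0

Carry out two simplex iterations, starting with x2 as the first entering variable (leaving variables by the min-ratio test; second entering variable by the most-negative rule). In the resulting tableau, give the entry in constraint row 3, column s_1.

Ratio test on column x2 — row 1: entry 0 ≤ 0; row 2: 9/1 = 9; row 3: 14/3 = 14/3. Minimum is 14/3 at row 3 (s_3 leaves); pivot element 3.
Divide row 3 by 3; eliminate column x2 from the other rows.
Second iteration: most negative obj-row entry is -7/3 in column x1, so x1 enters.
Ratio test on column x1 — row 1: 11/2 = 11/2; row 2: (13/3)/(2/3) = 13/2; row 3: (14/3)/(1/3) = 14. Minimum is 11/2 at row 1 (s_1 leaves); pivot element 2.
Divide row 1 by 2; eliminate column x1 from the other rows.
After both pivots, the entry at constraint row 3, column s_1 is -1/6.

-1/6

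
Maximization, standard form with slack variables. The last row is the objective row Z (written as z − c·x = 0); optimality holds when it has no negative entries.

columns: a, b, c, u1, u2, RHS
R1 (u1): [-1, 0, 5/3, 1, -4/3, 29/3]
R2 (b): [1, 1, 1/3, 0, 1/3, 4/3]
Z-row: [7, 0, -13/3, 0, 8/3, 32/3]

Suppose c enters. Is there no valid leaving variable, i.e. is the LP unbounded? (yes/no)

no

Column c has positive entries in row(s) 1, 2, so the ratio test bounds it — not unbounded.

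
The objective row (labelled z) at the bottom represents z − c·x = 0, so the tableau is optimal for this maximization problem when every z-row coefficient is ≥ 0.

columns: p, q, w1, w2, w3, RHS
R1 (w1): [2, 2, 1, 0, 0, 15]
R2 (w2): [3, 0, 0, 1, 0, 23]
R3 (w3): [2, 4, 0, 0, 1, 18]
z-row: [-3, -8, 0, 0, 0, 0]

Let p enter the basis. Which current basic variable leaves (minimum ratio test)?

w1

Column p entries and ratios — w1: 15/2 = 15/2; w2: 23/3 = 23/3; w3: 18/2 = 9.
Smallest ratio is 15/2 in the row of w1, so w1 leaves.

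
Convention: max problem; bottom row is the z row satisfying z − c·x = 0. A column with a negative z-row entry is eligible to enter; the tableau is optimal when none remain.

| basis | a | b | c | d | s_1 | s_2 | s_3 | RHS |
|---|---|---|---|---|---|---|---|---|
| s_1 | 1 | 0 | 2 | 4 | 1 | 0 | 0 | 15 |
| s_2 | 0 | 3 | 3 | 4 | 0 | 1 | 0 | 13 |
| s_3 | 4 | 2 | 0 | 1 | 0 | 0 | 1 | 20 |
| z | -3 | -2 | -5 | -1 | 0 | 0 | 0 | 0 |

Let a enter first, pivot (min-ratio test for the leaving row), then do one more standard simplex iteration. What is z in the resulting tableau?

Ratio test on column a — row 1: 15/1 = 15; row 2: entry 0 ≤ 0; row 3: 20/4 = 5. Minimum is 5 at row 3 (s_3 leaves); pivot element 4.
Pivot on row 3; the z-row RHS becomes 0 − (-3)·5 = 15.
Next entering variable (most negative z-row entry -5): c.
Ratio test on column c — row 1: 10/2 = 5; row 2: 13/3 = 13/3; row 3: entry 0 ≤ 0. Minimum is 13/3 at row 2 (s_2 leaves); pivot element 3.
After the second pivot the z-row RHS is 15 − (-5)·(13/3) = 110/3.

110/3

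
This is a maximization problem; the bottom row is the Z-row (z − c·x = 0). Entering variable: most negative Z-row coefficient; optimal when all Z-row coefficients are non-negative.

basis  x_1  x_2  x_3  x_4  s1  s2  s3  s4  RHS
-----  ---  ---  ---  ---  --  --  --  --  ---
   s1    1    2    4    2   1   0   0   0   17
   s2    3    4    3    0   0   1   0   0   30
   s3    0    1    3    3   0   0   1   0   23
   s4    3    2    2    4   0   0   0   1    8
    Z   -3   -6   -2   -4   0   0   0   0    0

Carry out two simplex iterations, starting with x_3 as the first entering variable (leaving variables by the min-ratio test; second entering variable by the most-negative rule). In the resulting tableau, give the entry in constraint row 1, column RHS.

Ratio test on column x_3 — row 1: 17/4 = 17/4; row 2: 30/3 = 10; row 3: 23/3 = 23/3; row 4: 8/2 = 4. Minimum is 4 at row 4 (s4 leaves); pivot element 2.
Divide row 4 by 2; eliminate column x_3 from the other rows.
Second iteration: most negative Z-row entry is -4 in column x_2, so x_2 enters.
Ratio test on column x_2 — row 1: entry -2 ≤ 0; row 2: 18/1 = 18; row 3: entry -2 ≤ 0; row 4: 4/1 = 4. Minimum is 4 at row 4 (x_3 leaves); pivot element 1.
Divide row 4 by 1; eliminate column x_2 from the other rows.
After both pivots, the entry at constraint row 1, column RHS is 9.

9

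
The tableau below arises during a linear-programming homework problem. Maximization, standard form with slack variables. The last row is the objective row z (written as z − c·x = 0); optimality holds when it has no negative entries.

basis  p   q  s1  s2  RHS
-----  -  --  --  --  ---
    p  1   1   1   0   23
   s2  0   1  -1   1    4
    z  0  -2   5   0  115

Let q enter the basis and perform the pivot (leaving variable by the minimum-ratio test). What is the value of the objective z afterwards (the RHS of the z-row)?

Ratio test on column q — row 1: 23/1 = 23; row 2: 4/1 = 4. Minimum is 4 at row 2 (s2 leaves); pivot element 1.
Pivot on row 2; the z-row RHS becomes 115 − (-2)·4 = 123.

123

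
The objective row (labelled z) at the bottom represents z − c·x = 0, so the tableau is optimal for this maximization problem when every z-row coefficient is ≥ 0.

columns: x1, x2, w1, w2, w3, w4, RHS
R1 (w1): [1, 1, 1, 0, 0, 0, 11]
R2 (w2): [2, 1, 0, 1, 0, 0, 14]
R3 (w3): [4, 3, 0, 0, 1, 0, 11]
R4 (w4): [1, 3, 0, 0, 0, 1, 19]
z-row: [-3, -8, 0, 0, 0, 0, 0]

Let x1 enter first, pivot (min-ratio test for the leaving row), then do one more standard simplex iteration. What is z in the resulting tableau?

Ratio test on column x1 — row 1: 11/1 = 11; row 2: 14/2 = 7; row 3: 11/4 = 11/4; row 4: 19/1 = 19. Minimum is 11/4 at row 3 (w3 leaves); pivot element 4.
Pivot on row 3; the z-row RHS becomes 0 − (-3)·(11/4) = 33/4.
Next entering variable (most negative z-row entry -23/4): x2.
Ratio test on column x2 — row 1: (33/4)/(1/4) = 33; row 2: entry -1/2 ≤ 0; row 3: (11/4)/(3/4) = 11/3; row 4: (65/4)/(9/4) = 65/9. Minimum is 11/3 at row 3 (x1 leaves); pivot element 3/4.
After the second pivot the z-row RHS is 33/4 − (-23/4)·(11/3) = 88/3.

88/3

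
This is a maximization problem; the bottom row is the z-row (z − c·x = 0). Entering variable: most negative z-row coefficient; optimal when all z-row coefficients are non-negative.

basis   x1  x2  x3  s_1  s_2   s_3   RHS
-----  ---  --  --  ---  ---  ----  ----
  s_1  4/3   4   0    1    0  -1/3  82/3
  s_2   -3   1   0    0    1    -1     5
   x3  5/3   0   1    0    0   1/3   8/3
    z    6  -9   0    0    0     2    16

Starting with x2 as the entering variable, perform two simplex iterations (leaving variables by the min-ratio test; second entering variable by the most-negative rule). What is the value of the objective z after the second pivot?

1451/20

Ratio test on column x2 — row 1: (82/3)/4 = 41/6; row 2: 5/1 = 5; row 3: entry 0 ≤ 0. Minimum is 5 at row 2 (s_2 leaves); pivot element 1.
Pivot on row 2; the z-row RHS becomes 16 − (-9)·5 = 61.
Next entering variable (most negative z-row entry -21): x1.
Ratio test on column x1 — row 1: (22/3)/(40/3) = 11/20; row 2: entry -3 ≤ 0; row 3: (8/3)/(5/3) = 8/5. Minimum is 11/20 at row 1 (s_1 leaves); pivot element 40/3.
After the second pivot the z-row RHS is 61 − (-21)·(11/20) = 1451/20.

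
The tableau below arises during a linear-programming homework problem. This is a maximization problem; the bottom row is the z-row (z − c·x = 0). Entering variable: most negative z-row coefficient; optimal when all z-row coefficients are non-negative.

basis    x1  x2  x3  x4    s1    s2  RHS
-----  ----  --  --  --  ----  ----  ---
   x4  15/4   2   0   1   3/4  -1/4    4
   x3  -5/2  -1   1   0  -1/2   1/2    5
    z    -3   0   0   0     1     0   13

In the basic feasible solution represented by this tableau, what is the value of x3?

x3 is basic (row 2); its value is the RHS of that row, 5.

5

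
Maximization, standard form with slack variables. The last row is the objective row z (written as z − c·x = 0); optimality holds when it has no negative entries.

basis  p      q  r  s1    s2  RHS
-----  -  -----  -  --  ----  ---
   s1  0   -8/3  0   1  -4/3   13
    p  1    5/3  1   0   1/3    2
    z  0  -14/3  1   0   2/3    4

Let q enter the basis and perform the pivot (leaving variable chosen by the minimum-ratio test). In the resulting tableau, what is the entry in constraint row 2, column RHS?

6/5

Ratio test on column q — row 1: entry -8/3 ≤ 0; row 2: 2/(5/3) = 6/5. Minimum is 6/5 at row 2 (p leaves); pivot element 5/3.
Divide row 2 by 5/3; eliminate column q from the other rows.
In the new row 2, the RHS entry is the old entry divided by the pivot: 2/(5/3) = 6/5.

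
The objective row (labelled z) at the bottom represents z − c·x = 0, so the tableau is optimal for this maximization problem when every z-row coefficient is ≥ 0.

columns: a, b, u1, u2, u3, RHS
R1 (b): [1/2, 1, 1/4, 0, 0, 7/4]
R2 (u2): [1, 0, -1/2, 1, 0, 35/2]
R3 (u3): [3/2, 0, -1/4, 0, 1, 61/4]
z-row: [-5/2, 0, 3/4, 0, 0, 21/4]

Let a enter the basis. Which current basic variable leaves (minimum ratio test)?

Column a entries and ratios — b: (7/4)/(1/2) = 7/2; u2: (35/2)/1 = 35/2; u3: (61/4)/(3/2) = 61/6.
Smallest ratio is 7/2 in the row of b, so b leaves.

b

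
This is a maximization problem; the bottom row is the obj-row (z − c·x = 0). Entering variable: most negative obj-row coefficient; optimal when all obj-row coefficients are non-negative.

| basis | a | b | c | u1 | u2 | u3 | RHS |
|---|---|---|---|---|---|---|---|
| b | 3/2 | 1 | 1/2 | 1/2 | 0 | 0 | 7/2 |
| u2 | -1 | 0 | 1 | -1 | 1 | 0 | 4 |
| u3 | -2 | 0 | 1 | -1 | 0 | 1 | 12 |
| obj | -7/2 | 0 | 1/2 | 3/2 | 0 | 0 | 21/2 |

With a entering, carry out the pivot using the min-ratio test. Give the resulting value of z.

56/3

Ratio test on column a — row 1: (7/2)/(3/2) = 7/3; row 2: entry -1 ≤ 0; row 3: entry -2 ≤ 0. Minimum is 7/3 at row 1 (b leaves); pivot element 3/2.
Pivot on row 1; the obj-row RHS becomes 21/2 − (-7/2)·(7/3) = 56/3.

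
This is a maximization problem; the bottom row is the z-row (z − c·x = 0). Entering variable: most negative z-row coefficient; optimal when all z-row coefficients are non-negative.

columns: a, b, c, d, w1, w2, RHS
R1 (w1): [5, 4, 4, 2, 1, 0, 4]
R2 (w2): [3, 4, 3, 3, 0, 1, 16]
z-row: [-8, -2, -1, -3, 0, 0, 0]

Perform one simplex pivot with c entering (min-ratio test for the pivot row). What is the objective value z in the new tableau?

Ratio test on column c — row 1: 4/4 = 1; row 2: 16/3 = 16/3. Minimum is 1 at row 1 (w1 leaves); pivot element 4.
Pivot on row 1; the z-row RHS becomes 0 − (-1)·1 = 1.

1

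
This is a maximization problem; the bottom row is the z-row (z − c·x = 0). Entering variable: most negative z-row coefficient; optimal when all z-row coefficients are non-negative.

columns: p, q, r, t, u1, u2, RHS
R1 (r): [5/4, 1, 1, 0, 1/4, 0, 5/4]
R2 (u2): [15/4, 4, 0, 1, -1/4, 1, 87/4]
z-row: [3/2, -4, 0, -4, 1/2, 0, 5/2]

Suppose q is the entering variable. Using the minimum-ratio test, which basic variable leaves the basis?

Column q entries and ratios — r: (5/4)/1 = 5/4; u2: (87/4)/4 = 87/16.
Smallest ratio is 5/4 in the row of r, so r leaves.

r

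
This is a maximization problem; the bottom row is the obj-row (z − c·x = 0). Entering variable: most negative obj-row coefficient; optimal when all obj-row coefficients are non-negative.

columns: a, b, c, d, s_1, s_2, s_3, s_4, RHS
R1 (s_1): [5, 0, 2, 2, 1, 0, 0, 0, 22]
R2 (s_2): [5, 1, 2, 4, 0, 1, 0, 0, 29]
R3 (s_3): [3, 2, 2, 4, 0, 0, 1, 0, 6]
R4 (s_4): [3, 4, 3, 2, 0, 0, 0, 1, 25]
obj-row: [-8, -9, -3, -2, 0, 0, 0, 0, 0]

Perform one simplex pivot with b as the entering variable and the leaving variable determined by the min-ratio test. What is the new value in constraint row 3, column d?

2

Ratio test on column b — row 1: entry 0 ≤ 0; row 2: 29/1 = 29; row 3: 6/2 = 3; row 4: 25/4 = 25/4. Minimum is 3 at row 3 (s_3 leaves); pivot element 2.
Divide row 3 by 2; eliminate column b from the other rows.
In the new row 3, the d entry is the old entry divided by the pivot: 4/2 = 2.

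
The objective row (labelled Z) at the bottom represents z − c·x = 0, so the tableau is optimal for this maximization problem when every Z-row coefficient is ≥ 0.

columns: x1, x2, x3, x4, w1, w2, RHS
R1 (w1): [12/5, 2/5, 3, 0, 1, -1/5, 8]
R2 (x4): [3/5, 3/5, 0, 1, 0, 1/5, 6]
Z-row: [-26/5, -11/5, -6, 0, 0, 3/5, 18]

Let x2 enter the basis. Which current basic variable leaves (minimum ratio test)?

Column x2 entries and ratios — w1: 8/(2/5) = 20; x4: 6/(3/5) = 10.
Smallest ratio is 10 in the row of x4, so x4 leaves.

x4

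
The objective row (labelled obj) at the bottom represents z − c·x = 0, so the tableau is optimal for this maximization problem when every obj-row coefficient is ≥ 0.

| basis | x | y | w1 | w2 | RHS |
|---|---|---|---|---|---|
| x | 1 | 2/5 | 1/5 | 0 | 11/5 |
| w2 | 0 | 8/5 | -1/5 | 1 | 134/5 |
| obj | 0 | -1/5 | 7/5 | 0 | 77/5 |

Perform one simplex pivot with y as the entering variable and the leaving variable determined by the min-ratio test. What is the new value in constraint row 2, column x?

-4

Ratio test on column y — row 1: (11/5)/(2/5) = 11/2; row 2: (134/5)/(8/5) = 67/4. Minimum is 11/2 at row 1 (x leaves); pivot element 2/5.
Divide row 1 by 2/5; eliminate column y from the other rows.
Row 2 update in column x: 0 − (8/5)·(5/2) = -4.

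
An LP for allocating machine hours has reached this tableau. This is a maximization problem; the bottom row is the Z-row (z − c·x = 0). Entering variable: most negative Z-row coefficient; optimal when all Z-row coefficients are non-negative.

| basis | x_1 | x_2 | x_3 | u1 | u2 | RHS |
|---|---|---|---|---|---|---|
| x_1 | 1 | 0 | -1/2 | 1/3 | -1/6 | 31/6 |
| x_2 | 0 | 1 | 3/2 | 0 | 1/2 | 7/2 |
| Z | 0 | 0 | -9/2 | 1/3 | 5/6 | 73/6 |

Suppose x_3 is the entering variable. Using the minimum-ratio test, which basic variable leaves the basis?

x_2

Column x_3 entries and ratios — x_1: -1/2 ≤ 0, skip; x_2: (7/2)/(3/2) = 7/3.
Smallest ratio is 7/3 in the row of x_2, so x_2 leaves.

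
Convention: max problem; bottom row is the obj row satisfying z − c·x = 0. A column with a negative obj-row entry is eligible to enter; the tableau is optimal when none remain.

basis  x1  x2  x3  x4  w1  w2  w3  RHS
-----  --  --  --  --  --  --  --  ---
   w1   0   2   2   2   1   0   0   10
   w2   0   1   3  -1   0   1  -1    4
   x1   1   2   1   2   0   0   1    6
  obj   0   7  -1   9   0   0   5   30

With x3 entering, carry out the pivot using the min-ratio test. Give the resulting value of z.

Ratio test on column x3 — row 1: 10/2 = 5; row 2: 4/3 = 4/3; row 3: 6/1 = 6. Minimum is 4/3 at row 2 (w2 leaves); pivot element 3.
Pivot on row 2; the obj-row RHS becomes 30 − (-1)·(4/3) = 94/3.

94/3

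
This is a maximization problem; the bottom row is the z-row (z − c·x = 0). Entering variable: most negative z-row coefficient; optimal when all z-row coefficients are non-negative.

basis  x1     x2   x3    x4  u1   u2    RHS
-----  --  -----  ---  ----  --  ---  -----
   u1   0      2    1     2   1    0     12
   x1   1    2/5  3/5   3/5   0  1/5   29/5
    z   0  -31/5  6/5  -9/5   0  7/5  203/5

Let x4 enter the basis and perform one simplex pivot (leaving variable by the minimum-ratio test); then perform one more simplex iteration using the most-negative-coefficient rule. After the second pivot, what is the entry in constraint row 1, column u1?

Ratio test on column x4 — row 1: 12/2 = 6; row 2: (29/5)/(3/5) = 29/3. Minimum is 6 at row 1 (u1 leaves); pivot element 2.
Divide row 1 by 2; eliminate column x4 from the other rows.
Second iteration: most negative z-row entry is -22/5 in column x2, so x2 enters.
Ratio test on column x2 — row 1: 6/1 = 6; row 2: entry -1/5 ≤ 0. Minimum is 6 at row 1 (x4 leaves); pivot element 1.
Divide row 1 by 1; eliminate column x2 from the other rows.
After both pivots, the entry at constraint row 1, column u1 is 1/2.

1/2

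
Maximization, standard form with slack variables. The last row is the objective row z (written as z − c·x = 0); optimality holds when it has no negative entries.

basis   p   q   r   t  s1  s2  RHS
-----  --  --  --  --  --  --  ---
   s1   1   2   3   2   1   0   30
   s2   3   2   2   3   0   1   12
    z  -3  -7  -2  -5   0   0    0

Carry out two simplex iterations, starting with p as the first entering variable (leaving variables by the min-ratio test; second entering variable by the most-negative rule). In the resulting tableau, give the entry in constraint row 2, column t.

3/2

Ratio test on column p — row 1: 30/1 = 30; row 2: 12/3 = 4. Minimum is 4 at row 2 (s2 leaves); pivot element 3.
Divide row 2 by 3; eliminate column p from the other rows.
Second iteration: most negative z-row entry is -5 in column q, so q enters.
Ratio test on column q — row 1: 26/(4/3) = 39/2; row 2: 4/(2/3) = 6. Minimum is 6 at row 2 (p leaves); pivot element 2/3.
Divide row 2 by 2/3; eliminate column q from the other rows.
After both pivots, the entry at constraint row 2, column t is 3/2.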